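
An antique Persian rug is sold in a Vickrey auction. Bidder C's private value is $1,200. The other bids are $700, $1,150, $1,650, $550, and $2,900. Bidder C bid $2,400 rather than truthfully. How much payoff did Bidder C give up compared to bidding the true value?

Regret: $0.

The highest competing bid is $2,900.
Bidding truthfully at $1,200: the top bid is $2,900 (a rival), so Bidder C loses. Payoff = $0.
Bidding $2,400: the top bid is $2,900 (a rival), so Bidder C loses. Payoff = $0.
Regret = truthful payoff − actual payoff = $0 − $0 = $0.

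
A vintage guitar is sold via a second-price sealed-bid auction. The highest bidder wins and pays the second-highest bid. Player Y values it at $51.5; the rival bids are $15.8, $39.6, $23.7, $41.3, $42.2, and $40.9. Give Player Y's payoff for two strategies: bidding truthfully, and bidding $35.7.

The highest competing bid is $42.2.
Bidding truthfully at $51.5: Player Y has the top bid, wins, and pays the second-highest bid $42.2. Payoff = $51.5 − $42.2 = $9.3.
Bidding $35.7: the top bid is $42.2 (a rival), so Player Y loses. Payoff = $0.0.

(a) $9.3  (b) $0.0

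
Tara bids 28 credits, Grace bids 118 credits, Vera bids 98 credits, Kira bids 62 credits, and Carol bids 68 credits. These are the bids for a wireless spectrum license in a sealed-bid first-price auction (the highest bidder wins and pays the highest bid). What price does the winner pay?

Sorted high to low: Grace 118 credits > Vera 98 credits > Carol 68 credits > Kira 62 credits > Tara 28 credits.
Grace is the highest bidder, so Grace wins.
Under the first-price rule, the price is the highest bid: 118 credits.

Price paid: 118 credits.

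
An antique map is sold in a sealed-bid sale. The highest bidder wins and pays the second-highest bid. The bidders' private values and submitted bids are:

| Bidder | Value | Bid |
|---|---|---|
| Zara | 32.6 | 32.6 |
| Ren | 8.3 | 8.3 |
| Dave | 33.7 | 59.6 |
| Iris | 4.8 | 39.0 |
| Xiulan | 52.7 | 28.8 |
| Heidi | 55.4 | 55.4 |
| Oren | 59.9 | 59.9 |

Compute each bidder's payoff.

Bids in descending order: Oren 59.9; Dave 59.6; Heidi 55.4; Iris 39.0; Zara 32.6; Xiulan 28.8; Ren 8.3.
Oren has the top bid and wins; the price is the second-highest bid, 59.6.
Oren's payoff = 59.9 − 59.6 = 0.3. All other bidders lose, so their payoff is 0.

Payoffs: Zara 0.0, Ren 0.0, Dave 0.0, Iris 0.0, Xiulan 0.0, Heidi 0.0, Oren 0.3.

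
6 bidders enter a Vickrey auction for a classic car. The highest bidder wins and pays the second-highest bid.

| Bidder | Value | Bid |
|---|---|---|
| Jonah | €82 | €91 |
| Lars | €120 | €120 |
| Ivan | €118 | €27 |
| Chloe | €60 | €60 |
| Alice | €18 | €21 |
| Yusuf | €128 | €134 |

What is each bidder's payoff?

Ranking the bids: Yusuf €134 > Lars €120 > Jonah €91 > Chloe €60 > Ivan €27 > Alice €21.
Yusuf has the top bid and wins; the price is the second-highest bid, €120.
Yusuf's payoff = €128 − €120 = €8. All other bidders lose, so their payoff is 0.

Jonah €0, Lars €0, Ivan €0, Chloe €0, Alice €0, Yusuf €8.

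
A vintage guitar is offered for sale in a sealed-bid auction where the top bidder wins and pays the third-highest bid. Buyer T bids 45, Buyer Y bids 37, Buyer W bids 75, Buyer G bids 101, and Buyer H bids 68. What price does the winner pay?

Sorted high to low: Buyer G 101 > Buyer W 75 > Buyer H 68 > Buyer T 45 > Buyer Y 37.
Buyer G is the highest bidder, so Buyer G wins.
Under the third-price rule, the price is the third-highest bid: 68.

68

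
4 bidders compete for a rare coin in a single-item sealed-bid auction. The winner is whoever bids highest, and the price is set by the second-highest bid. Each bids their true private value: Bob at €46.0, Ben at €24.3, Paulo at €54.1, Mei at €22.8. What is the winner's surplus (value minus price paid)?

Winner's surplus: €8.1.

Sorted high to low: Paulo €54.1 > Bob €46.0 > Ben €24.3 > Mei €22.8.
Paulo wins with the top bid and pays the second-highest, €46.0.
Surplus = €54.1 − €46.0 = €8.1.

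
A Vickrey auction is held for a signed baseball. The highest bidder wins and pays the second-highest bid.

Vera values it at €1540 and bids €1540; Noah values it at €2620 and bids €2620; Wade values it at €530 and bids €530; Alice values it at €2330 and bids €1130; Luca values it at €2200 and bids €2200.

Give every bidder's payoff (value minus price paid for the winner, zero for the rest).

Bids in descending order: Noah €2620, then Luca €2200, then Vera €1540, then Alice €1130, then Wade €530.
Noah has the top bid and wins; the price is the second-highest bid, €2200.
Noah's payoff = €2620 − €2200 = €420. All other bidders lose, so their payoff is 0.

Vera €0, Noah €420, Wade €0, Alice €0, Luca €0.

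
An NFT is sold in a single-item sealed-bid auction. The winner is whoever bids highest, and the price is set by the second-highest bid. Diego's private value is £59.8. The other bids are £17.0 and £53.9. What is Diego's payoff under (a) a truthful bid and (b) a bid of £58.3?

The highest competing bid is £53.9.
Bidding truthfully at £59.8: Diego has the top bid, wins, and pays the second-highest bid £53.9. Payoff = £59.8 − £53.9 = £5.9.
Bidding £58.3: Diego has the top bid, wins, and pays the second-highest bid £53.9. Payoff = £59.8 − £53.9 = £5.9.

Truthful: £5.9; alternative: £5.9.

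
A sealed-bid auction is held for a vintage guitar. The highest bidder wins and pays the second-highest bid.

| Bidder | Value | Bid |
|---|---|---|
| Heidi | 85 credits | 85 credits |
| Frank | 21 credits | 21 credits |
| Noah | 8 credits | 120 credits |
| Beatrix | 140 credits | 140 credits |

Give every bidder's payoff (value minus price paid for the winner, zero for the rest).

Payoffs: Heidi 0 credits, Frank 0 credits, Noah 0 credits, Beatrix 20 credits.

Bids in descending order: Beatrix 140 credits; Noah 120 credits; Heidi 85 credits; Frank 21 credits.
Beatrix has the top bid and wins; the price is the second-highest bid, 120 credits.
Beatrix's payoff = 140 credits − 120 credits = 20 credits. All other bidders lose, so their payoff is 0.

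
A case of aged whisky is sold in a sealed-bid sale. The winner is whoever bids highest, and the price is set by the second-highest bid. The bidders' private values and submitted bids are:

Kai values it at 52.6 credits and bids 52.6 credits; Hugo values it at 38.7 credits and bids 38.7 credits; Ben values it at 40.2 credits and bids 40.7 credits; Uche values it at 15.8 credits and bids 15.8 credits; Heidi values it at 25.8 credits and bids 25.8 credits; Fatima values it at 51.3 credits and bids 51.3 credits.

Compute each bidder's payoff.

Kai 1.3 credits, Hugo 0.0 credits, Ben 0.0 credits, Uche 0.0 credits, Heidi 0.0 credits, Fatima 0.0 credits.

Bids in descending order: Kai 52.6 credits, then Fatima 51.3 credits, then Ben 40.7 credits, then Hugo 38.7 credits, then Heidi 25.8 credits, then Uche 15.8 credits.
Kai has the top bid and wins; the price is the second-highest bid, 51.3 credits.
Kai's payoff = 52.6 credits − 51.3 credits = 1.3 credits. All other bidders lose, so their payoff is 0.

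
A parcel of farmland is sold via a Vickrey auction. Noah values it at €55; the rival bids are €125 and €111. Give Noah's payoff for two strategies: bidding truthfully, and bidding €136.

The highest competing bid is €125.
Bidding truthfully at €55: the top bid is €125 (a rival), so Noah loses. Payoff = €0.
Bidding €136: Noah has the top bid, wins, and pays the second-highest bid €125. Payoff = €55 − €125 = -€70.

(a) €0  (b) -€70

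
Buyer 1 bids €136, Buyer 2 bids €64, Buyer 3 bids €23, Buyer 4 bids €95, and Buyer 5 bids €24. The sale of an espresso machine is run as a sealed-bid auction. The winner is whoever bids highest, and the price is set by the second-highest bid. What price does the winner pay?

Sorted high to low: Buyer 1 €136 > Buyer 4 €95 > Buyer 2 €64 > Buyer 5 €24 > Buyer 3 €23.
Buyer 1 has the highest bid, so Buyer 1 wins.
The second-highest bid is €95, so that is what Buyer 1 pays.

€95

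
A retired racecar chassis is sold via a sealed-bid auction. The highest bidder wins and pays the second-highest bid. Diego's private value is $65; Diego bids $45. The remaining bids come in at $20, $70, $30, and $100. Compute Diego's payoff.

$0

Highest competing bid: $100.
Diego's bid $45 is not the highest, so Diego loses, pays nothing, and earns zero payoff.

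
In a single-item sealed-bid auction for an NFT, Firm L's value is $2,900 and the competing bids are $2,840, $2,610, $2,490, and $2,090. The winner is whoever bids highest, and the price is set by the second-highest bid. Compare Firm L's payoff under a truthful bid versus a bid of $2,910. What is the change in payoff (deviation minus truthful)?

Payoff change: $0.

The highest competing bid is $2,840.
Bidding truthfully at $2,900: Firm L has the top bid, wins, and pays the second-highest bid $2,840. Payoff = $2,900 − $2,840 = $60.
Bidding $2,910: Firm L has the top bid, wins, and pays the second-highest bid $2,840. Payoff = $2,900 − $2,840 = $60.
Change = $60 − $60 = $0.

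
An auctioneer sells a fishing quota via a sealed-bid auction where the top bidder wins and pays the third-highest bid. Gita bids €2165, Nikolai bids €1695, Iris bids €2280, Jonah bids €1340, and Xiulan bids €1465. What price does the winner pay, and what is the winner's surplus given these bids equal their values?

Ranking the bids: Iris €2280, then Gita €2165, then Nikolai €1695, then Xiulan €1465, then Jonah €1340.
Iris is the highest bidder, so Iris wins.
Under the third-price rule, the price is the third-highest bid: €1695.
Surplus = €2280 − €1695 = €585.

The winner pays €1695 for a surplus of €585.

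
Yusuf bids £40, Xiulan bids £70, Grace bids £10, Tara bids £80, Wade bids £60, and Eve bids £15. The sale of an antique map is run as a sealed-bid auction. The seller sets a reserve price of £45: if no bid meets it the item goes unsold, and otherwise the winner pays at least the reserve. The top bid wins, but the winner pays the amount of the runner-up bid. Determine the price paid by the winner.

Ordered from highest: Tara £80 > Xiulan £70 > Wade £60 > Yusuf £40 > Eve £15 > Grace £10.
Tara has the highest bid, so Tara wins.
The second-highest bid is £70, which exceeds the reserve, so that sets the price.

Price paid: £70.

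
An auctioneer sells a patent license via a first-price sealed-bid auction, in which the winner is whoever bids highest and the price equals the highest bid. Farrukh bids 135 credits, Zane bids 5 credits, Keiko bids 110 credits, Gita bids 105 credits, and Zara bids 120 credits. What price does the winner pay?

135 credits

Ordered from highest: Farrukh 135 credits > Zara 120 credits > Keiko 110 credits > Gita 105 credits > Zane 5 credits.
Farrukh is the highest bidder, so Farrukh wins.
Under the first-price rule, the price is the highest bid: 135 credits.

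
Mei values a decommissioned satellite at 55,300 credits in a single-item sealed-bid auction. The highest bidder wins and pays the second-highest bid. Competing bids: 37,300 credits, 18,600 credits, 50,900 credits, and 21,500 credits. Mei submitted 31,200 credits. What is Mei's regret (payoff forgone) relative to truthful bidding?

The highest competing bid is 50,900 credits.
Bidding truthfully at 55,300 credits: Mei has the top bid, wins, and pays the second-highest bid 50,900 credits. Payoff = 55,300 credits − 50,900 credits = 4,400 credits.
Bidding 31,200 credits: the top bid is 50,900 credits (a rival), so Mei loses. Payoff = 0 credits.
Regret = truthful payoff − actual payoff = 4,400 credits − 0 credits = 4,400 credits.
This is the dominant-strategy logic: truthful bidding weakly beats any alternative.

4,400 credits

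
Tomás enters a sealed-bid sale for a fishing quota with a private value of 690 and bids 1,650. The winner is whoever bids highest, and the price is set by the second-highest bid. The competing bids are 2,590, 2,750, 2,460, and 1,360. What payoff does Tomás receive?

Payoff = 0.

Highest competing bid: 2,750.
Tomás's bid 1,650 is not the highest, so Tomás loses, pays nothing, and earns zero payoff.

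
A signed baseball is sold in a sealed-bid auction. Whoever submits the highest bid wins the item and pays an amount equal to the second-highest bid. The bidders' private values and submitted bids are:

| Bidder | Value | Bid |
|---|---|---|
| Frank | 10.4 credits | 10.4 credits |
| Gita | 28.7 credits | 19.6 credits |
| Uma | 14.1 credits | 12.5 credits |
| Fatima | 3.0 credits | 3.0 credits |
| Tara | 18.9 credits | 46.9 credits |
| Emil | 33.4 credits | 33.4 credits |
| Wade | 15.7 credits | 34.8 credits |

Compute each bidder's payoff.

Bids in descending order: Tara 46.9 credits, then Wade 34.8 credits, then Emil 33.4 credits, then Gita 19.6 credits, then Uma 12.5 credits, then Frank 10.4 credits, then Fatima 3.0 credits.
Tara has the top bid and wins; the price is the second-highest bid, 34.8 credits.
Tara's payoff = 18.9 credits − 34.8 credits = -15.9 credits. All other bidders lose, so their payoff is 0.

Frank 0.0 credits, Gita 0.0 credits, Uma 0.0 credits, Fatima 0.0 credits, Tara -15.9 credits, Emil 0.0 credits, Wade 0.0 credits.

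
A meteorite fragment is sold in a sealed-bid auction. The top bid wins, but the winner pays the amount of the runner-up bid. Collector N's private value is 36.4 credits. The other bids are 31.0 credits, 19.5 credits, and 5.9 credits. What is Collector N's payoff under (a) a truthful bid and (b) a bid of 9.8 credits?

(a) 5.4 credits  (b) 0.0 credits

The highest competing bid is 31.0 credits.
Bidding truthfully at 36.4 credits: Collector N has the top bid, wins, and pays the second-highest bid 31.0 credits. Payoff = 36.4 credits − 31.0 credits = 5.4 credits.
Bidding 9.8 credits: the top bid is 31.0 credits (a rival), so Collector N loses. Payoff = 0.0 credits.
This is the dominant-strategy logic: truthful bidding weakly beats any alternative.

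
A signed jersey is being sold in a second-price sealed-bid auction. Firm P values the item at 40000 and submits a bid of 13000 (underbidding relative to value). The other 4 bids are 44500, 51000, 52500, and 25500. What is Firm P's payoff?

Highest competing bid: 52500.
Firm P's bid 13000 is not the highest, so Firm P loses, pays nothing, and earns zero payoff.

Payoff = 0.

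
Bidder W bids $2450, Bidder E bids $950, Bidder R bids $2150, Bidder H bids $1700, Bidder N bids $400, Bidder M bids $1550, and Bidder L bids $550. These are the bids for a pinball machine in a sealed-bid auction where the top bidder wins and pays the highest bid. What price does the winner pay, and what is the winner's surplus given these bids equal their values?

Price $2450; surplus $0.

Ranking the bids: Bidder W $2450 > Bidder R $2150 > Bidder H $1700 > Bidder M $1550 > Bidder E $950 > Bidder L $550 > Bidder N $400.
Bidder W is the highest bidder, so Bidder W wins.
Under the first-price rule, the price is the highest bid: $2450.
Surplus = $2450 − $2450 = $0.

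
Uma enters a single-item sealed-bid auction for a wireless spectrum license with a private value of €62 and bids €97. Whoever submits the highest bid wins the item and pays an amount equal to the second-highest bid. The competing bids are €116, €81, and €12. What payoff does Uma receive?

Highest competing bid: €116.
Uma's bid €97 is not the highest, so Uma loses, pays nothing, and earns zero payoff.

Uma's payoff: €0.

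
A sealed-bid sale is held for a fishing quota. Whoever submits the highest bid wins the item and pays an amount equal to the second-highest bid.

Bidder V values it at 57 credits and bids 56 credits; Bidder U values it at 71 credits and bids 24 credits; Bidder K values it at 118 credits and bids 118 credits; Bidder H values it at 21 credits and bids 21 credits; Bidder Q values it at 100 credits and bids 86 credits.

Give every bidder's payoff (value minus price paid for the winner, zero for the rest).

Bids in descending order: Bidder K 118 credits > Bidder Q 86 credits > Bidder V 56 credits > Bidder U 24 credits > Bidder H 21 credits.
Bidder K has the top bid and wins; the price is the second-highest bid, 86 credits.
Bidder K's payoff = 118 credits − 86 credits = 32 credits. All other bidders lose, so their payoff is 0.

Payoffs: Bidder V 0 credits, Bidder U 0 credits, Bidder K 32 credits, Bidder H 0 credits, Bidder Q 0 credits.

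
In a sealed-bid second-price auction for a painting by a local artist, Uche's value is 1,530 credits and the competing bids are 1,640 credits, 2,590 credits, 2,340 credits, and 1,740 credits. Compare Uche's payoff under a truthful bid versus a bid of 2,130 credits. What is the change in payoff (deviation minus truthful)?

Payoff change: 0 credits.

The highest competing bid is 2,590 credits.
Bidding truthfully at 1,530 credits: the top bid is 2,590 credits (a rival), so Uche loses. Payoff = 0 credits.
Bidding 2,130 credits: the top bid is 2,590 credits (a rival), so Uche loses. Payoff = 0 credits.
Change = 0 credits − 0 credits = 0 credits.
The bid only affects whether you win, not the price — here both bids land on the same side of the top rival bid, so the deviation is payoff-neutral.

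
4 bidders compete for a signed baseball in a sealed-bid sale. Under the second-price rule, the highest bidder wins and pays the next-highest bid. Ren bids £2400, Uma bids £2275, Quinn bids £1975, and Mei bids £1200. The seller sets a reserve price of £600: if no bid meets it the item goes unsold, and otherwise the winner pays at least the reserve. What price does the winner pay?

£2275

Sorted high to low: Ren £2400; Uma £2275; Quinn £1975; Mei £1200.
Ren has the highest bid, so Ren wins.
The second-highest bid is £2275, which exceeds the reserve, so that sets the price.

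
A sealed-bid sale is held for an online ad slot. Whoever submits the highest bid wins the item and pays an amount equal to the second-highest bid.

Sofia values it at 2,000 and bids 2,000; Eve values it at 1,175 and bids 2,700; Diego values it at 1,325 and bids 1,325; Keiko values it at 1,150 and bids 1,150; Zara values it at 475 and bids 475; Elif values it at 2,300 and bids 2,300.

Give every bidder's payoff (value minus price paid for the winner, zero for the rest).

Sorted high to low: Eve 2,700; Elif 2,300; Sofia 2,000; Diego 1,325; Keiko 1,150; Zara 475.
Eve has the top bid and wins; the price is the second-highest bid, 2,300.
Eve's payoff = 1,175 − 2,300 = -1,125. All other bidders lose, so their payoff is 0.

Payoffs: Sofia 0, Eve -1,125, Diego 0, Keiko 0, Zara 0, Elif 0.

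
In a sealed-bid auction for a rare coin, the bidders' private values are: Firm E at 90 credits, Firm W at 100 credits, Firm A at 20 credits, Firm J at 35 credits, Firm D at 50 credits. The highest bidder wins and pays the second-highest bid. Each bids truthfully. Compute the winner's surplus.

Sorted high to low: Firm W 100 credits; Firm E 90 credits; Firm D 50 credits; Firm J 35 credits; Firm A 20 credits.
Firm W wins with the top bid and pays the second-highest, 90 credits.
Surplus = 100 credits − 90 credits = 10 credits.

Winner's surplus: 10 credits.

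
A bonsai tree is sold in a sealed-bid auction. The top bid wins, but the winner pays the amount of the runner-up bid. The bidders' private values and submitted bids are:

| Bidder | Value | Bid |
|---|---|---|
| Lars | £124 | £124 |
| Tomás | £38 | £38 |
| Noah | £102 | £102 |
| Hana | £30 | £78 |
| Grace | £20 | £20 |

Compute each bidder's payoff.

Ranking the bids: Lars £124, then Noah £102, then Hana £78, then Tomás £38, then Grace £20.
Lars has the top bid and wins; the price is the second-highest bid, £102.
Lars's payoff = £124 − £102 = £22. All other bidders lose, so their payoff is 0.

Payoffs: Lars £22, Tomás £0, Noah £0, Hana £0, Grace £0.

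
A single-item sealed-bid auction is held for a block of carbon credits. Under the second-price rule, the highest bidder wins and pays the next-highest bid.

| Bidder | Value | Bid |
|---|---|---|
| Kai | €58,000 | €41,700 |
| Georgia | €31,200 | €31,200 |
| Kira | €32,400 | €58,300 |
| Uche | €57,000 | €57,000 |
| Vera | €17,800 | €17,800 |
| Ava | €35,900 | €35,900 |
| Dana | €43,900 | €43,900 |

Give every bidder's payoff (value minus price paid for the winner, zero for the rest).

Sorted high to low: Kira €58,300 > Uche €57,000 > Dana €43,900 > Kai €41,700 > Ava €35,900 > Georgia €31,200 > Vera €17,800.
Kira has the top bid and wins; the price is the second-highest bid, €57,000.
Kira's payoff = €32,400 − €57,000 = -€24,600. All other bidders lose, so their payoff is 0.

Kai €0, Georgia €0, Kira -€24,600, Uche €0, Vera €0, Ava €0, Dana €0.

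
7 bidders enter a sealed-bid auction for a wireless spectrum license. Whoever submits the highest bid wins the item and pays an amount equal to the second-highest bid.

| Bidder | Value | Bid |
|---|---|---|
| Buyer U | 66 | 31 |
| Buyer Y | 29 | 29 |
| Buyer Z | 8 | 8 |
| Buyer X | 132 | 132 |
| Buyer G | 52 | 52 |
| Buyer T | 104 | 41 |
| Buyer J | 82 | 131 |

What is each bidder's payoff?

Buyer U 0, Buyer Y 0, Buyer Z 0, Buyer X 1, Buyer G 0, Buyer T 0, Buyer J 0.

Sorted high to low: Buyer X 132; Buyer J 131; Buyer G 52; Buyer T 41; Buyer U 31; Buyer Y 29; Buyer Z 8.
Buyer X has the top bid and wins; the price is the second-highest bid, 131.
Buyer X's payoff = 132 − 131 = 1. All other bidders lose, so their payoff is 0.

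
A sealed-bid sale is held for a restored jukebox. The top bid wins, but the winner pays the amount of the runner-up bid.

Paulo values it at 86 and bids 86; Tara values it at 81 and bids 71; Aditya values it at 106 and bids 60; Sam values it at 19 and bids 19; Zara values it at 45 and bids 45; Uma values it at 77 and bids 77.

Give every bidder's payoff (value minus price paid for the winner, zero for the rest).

Payoffs: Paulo 9, Tara 0, Aditya 0, Sam 0, Zara 0, Uma 0.

Ranking the bids: Paulo 86, then Uma 77, then Tara 71, then Aditya 60, then Zara 45, then Sam 19.
Paulo has the top bid and wins; the price is the second-highest bid, 77.
Paulo's payoff = 86 − 77 = 9. All other bidders lose, so their payoff is 0.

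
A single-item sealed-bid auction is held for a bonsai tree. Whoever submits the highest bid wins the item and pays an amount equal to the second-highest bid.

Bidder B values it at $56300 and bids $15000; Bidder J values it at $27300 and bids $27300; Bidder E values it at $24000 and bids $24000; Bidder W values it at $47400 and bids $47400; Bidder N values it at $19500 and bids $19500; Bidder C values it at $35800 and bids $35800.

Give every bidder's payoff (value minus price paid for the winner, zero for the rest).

Payoffs: Bidder B $0, Bidder J $0, Bidder E $0, Bidder W $11600, Bidder N $0, Bidder C $0.

Bids in descending order: Bidder W $47400 > Bidder C $35800 > Bidder J $27300 > Bidder E $24000 > Bidder N $19500 > Bidder B $15000.
Bidder W has the top bid and wins; the price is the second-highest bid, $35800.
Bidder W's payoff = $47400 − $35800 = $11600. All other bidders lose, so their payoff is 0.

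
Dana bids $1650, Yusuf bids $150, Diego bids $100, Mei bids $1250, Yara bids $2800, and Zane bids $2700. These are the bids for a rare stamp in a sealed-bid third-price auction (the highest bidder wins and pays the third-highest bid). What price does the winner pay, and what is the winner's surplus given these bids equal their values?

Price $1650; surplus $1150.

Sorted high to low: Yara $2800, then Zane $2700, then Dana $1650, then Mei $1250, then Yusuf $150, then Diego $100.
Yara is the highest bidder, so Yara wins.
Under the third-price rule, the price is the third-highest bid: $1650.
Surplus = $2800 − $1650 = $1150.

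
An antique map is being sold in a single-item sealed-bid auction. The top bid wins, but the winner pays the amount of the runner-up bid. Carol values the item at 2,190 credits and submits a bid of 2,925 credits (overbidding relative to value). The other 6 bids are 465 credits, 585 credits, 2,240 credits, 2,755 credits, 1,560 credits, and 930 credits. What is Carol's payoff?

Highest competing bid: 2,755 credits.
Carol's bid 2,925 credits is the highest overall, so Carol wins and pays the second-highest bid, 2,755 credits.
Payoff = value − price = 2,190 credits − 2,755 credits = -565 credits.

Payoff = -565 credits.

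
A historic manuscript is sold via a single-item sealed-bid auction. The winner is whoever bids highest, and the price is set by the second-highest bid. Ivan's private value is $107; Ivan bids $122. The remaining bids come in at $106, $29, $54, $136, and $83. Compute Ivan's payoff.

Highest competing bid: $136.
Ivan's bid $122 is not the highest, so Ivan loses, pays nothing, and earns zero payoff.

$0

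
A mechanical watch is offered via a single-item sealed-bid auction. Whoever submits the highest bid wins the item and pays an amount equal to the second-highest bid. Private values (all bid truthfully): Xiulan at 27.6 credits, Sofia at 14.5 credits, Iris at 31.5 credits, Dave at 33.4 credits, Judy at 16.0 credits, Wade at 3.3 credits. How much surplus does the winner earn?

Ordered from highest: Dave 33.4 credits > Iris 31.5 credits > Xiulan 27.6 credits > Judy 16.0 credits > Sofia 14.5 credits > Wade 3.3 credits.
Dave wins with the top bid and pays the second-highest, 31.5 credits.
Surplus = 33.4 credits − 31.5 credits = 1.9 credits.

Surplus = 1.9 credits.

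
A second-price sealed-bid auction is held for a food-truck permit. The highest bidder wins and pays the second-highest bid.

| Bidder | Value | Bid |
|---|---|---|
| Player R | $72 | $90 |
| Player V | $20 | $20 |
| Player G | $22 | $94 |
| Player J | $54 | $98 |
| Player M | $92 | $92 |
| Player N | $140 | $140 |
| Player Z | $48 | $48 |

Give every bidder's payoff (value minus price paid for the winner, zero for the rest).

Ranking the bids: Player N $140; Player J $98; Player G $94; Player M $92; Player R $90; Player Z $48; Player V $20.
Player N has the top bid and wins; the price is the second-highest bid, $98.
Player N's payoff = $140 − $98 = $42. All other bidders lose, so their payoff is 0.

Payoffs: Player R $0, Player V $0, Player G $0, Player J $0, Player M $0, Player N $42, Player Z $0.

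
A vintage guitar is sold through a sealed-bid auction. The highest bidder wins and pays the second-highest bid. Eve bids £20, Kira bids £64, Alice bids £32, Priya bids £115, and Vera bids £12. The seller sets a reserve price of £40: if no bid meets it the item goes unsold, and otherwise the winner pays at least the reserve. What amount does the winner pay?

Price paid: £64.

Sorted high to low: Priya £115, then Kira £64, then Alice £32, then Eve £20, then Vera £12.
Priya has the highest bid, so Priya wins.
The second-highest bid is £64, which exceeds the reserve, so that sets the price.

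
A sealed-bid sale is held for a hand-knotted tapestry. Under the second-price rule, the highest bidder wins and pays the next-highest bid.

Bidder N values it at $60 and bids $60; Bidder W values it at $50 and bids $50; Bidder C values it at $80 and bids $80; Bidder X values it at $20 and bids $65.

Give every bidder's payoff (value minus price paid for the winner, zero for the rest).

Payoffs: Bidder N $0, Bidder W $0, Bidder C $15, Bidder X $0.

Bids in descending order: Bidder C $80; Bidder X $65; Bidder N $60; Bidder W $50.
Bidder C has the top bid and wins; the price is the second-highest bid, $65.
Bidder C's payoff = $80 − $65 = $15. All other bidders lose, so their payoff is 0.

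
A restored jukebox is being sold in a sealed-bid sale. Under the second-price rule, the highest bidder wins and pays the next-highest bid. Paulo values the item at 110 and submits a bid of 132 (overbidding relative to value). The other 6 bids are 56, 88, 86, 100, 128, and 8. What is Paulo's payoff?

Highest competing bid: 128.
Paulo's bid 132 is the highest overall, so Paulo wins and pays the second-highest bid, 128.
Payoff = value − price = 110 − 128 = -18.
Overbidding won the item at a price above value — truthful bidding would have avoided this loss.

Payoff = -18.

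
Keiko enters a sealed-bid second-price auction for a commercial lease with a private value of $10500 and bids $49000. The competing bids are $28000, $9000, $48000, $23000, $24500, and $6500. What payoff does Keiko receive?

Keiko's payoff: -$37500.

Highest competing bid: $48000.
Keiko's bid $49000 is the highest overall, so Keiko wins and pays the second-highest bid, $48000.
Payoff = value − price = $10500 − $48000 = -$37500.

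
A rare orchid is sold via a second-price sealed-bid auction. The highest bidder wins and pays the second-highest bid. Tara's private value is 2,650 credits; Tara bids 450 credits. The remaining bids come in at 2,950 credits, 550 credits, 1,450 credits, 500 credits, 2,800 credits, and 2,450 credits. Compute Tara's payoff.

Highest competing bid: 2,950 credits.
Tara's bid 450 credits is not the highest, so Tara loses, pays nothing, and earns zero payoff.

0 credits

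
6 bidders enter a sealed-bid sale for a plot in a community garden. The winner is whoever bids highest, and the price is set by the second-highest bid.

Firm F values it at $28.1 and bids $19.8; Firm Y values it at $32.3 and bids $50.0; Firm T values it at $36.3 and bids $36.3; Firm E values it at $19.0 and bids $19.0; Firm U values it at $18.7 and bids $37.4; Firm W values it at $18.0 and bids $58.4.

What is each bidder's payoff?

Firm F $0.0, Firm Y $0.0, Firm T $0.0, Firm E $0.0, Firm U $0.0, Firm W -$32.0.

Sorted high to low: Firm W $58.4; Firm Y $50.0; Firm U $37.4; Firm T $36.3; Firm F $19.8; Firm E $19.0.
Firm W has the top bid and wins; the price is the second-highest bid, $50.0.
Firm W's payoff = $18.0 − $50.0 = -$32.0. All other bidders lose, so their payoff is 0.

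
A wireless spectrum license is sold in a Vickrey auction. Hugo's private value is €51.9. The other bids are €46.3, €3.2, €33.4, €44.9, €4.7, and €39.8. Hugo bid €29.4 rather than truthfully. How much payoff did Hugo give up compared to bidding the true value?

The highest competing bid is €46.3.
Bidding truthfully at €51.9: Hugo has the top bid, wins, and pays the second-highest bid €46.3. Payoff = €51.9 − €46.3 = €5.6.
Bidding €29.4: the top bid is €46.3 (a rival), so Hugo loses. Payoff = €0.0.
Regret = truthful payoff − actual payoff = €5.6 − €0.0 = €5.6.
This is the dominant-strategy logic: truthful bidding weakly beats any alternative.

Regret: €5.6.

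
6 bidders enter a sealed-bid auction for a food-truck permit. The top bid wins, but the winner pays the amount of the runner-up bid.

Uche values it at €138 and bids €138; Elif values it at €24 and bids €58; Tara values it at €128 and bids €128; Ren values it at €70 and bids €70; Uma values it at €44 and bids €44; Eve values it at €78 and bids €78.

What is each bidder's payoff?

Ordered from highest: Uche €138, then Tara €128, then Eve €78, then Ren €70, then Elif €58, then Uma €44.
Uche has the top bid and wins; the price is the second-highest bid, €128.
Uche's payoff = €138 − €128 = €10. All other bidders lose, so their payoff is 0.

Uche €10, Elif €0, Tara €0, Ren €0, Uma €0, Eve €0.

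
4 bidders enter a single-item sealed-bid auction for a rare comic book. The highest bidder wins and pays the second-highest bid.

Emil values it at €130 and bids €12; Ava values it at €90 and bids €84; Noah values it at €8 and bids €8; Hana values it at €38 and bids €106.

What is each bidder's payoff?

Ordered from highest: Hana €106 > Ava €84 > Emil €12 > Noah €8.
Hana has the top bid and wins; the price is the second-highest bid, €84.
Hana's payoff = €38 − €84 = -€46. All other bidders lose, so their payoff is 0.

Payoffs: Emil €0, Ava €0, Noah €0, Hana -€46.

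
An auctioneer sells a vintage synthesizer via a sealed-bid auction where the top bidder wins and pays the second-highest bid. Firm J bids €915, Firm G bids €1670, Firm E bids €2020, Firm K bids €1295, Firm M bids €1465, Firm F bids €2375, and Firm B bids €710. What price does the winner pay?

€2020

Ordered from highest: Firm F €2375; Firm E €2020; Firm G €1670; Firm M €1465; Firm K €1295; Firm J €915; Firm B €710.
Firm F is the highest bidder, so Firm F wins.
Under the second-price rule, the price is the second-highest bid: €2020.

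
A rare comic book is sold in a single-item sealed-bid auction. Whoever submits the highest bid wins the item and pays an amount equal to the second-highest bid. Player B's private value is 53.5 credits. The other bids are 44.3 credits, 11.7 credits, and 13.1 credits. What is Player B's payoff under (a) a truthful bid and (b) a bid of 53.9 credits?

The highest competing bid is 44.3 credits.
Bidding truthfully at 53.5 credits: Player B has the top bid, wins, and pays the second-highest bid 44.3 credits. Payoff = 53.5 credits − 44.3 credits = 9.2 credits.
Bidding 53.9 credits: Player B has the top bid, wins, and pays the second-highest bid 44.3 credits. Payoff = 53.5 credits − 44.3 credits = 9.2 credits.
The bid only affects whether you win, not the price — here both bids land on the same side of the top rival bid, so the deviation is payoff-neutral.

Truthful: 9.2 credits; alternative: 9.2 credits.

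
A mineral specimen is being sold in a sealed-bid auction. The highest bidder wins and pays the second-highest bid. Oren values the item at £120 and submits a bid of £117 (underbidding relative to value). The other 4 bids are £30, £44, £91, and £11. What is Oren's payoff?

Highest competing bid: £91.
Oren's bid £117 is the highest overall, so Oren wins and pays the second-highest bid, £91.
Payoff = value − price = £120 − £91 = £29.

Payoff = £29.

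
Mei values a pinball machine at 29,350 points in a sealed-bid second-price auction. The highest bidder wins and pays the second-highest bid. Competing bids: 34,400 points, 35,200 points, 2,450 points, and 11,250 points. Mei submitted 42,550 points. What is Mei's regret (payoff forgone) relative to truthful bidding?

The highest competing bid is 35,200 points.
Bidding truthfully at 29,350 points: the top bid is 35,200 points (a rival), so Mei loses. Payoff = 0 points.
Bidding 42,550 points: Mei has the top bid, wins, and pays the second-highest bid 35,200 points. Payoff = 29,350 points − 35,200 points = -5,850 points.
Regret = truthful payoff − actual payoff = 0 points − -5,850 points = 5,850 points.
Deviating from a truthful bid can only lose payoff in a second-price auction — never gain.

Payoff forgone: 5,850 points.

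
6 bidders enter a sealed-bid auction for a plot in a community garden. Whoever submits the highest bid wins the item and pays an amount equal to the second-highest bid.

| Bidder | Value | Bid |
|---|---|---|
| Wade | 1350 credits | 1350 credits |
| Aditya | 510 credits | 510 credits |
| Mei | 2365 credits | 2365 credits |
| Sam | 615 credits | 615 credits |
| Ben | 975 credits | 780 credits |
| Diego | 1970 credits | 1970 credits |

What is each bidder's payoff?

Ranking the bids: Mei 2365 credits; Diego 1970 credits; Wade 1350 credits; Ben 780 credits; Sam 615 credits; Aditya 510 credits.
Mei has the top bid and wins; the price is the second-highest bid, 1970 credits.
Mei's payoff = 2365 credits − 1970 credits = 395 credits. All other bidders lose, so their payoff is 0.

Wade 0 credits, Aditya 0 credits, Mei 395 credits, Sam 0 credits, Ben 0 credits, Diego 0 credits.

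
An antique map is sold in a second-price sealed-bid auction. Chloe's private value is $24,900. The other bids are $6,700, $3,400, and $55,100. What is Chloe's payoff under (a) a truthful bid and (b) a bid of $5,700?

The highest competing bid is $55,100.
Bidding truthfully at $24,900: the top bid is $55,100 (a rival), so Chloe loses. Payoff = $0.
Bidding $5,700: the top bid is $55,100 (a rival), so Chloe loses. Payoff = $0.
The bid only affects whether you win, not the price — here both bids land on the same side of the top rival bid, so the deviation is payoff-neutral.

(a) $0  (b) $0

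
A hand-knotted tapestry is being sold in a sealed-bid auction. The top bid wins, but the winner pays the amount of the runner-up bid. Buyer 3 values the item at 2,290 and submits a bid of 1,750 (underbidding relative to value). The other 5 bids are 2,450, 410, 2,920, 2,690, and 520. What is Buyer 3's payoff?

0

Highest competing bid: 2,920.
Buyer 3's bid 1,750 is not the highest, so Buyer 3 loses, pays nothing, and earns zero payoff.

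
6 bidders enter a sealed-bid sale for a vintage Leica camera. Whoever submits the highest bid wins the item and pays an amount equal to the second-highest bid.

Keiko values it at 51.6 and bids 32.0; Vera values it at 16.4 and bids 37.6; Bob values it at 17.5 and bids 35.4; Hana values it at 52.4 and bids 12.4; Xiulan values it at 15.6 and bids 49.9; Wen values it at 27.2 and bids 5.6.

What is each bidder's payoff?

Ordered from highest: Xiulan 49.9; Vera 37.6; Bob 35.4; Keiko 32.0; Hana 12.4; Wen 5.6.
Xiulan has the top bid and wins; the price is the second-highest bid, 37.6.
Xiulan's payoff = 15.6 − 37.6 = -22.0. All other bidders lose, so their payoff is 0.

Keiko 0.0, Vera 0.0, Bob 0.0, Hana 0.0, Xiulan -22.0, Wen 0.0.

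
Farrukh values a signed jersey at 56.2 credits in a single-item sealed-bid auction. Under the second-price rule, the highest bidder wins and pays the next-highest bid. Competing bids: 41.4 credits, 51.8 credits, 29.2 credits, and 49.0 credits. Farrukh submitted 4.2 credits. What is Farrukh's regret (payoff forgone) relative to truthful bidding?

Payoff forgone: 4.4 credits.

The highest competing bid is 51.8 credits.
Bidding truthfully at 56.2 credits: Farrukh has the top bid, wins, and pays the second-highest bid 51.8 credits. Payoff = 56.2 credits − 51.8 credits = 4.4 credits.
Bidding 4.2 credits: the top bid is 51.8 credits (a rival), so Farrukh loses. Payoff = 0.0 credits.
Regret = truthful payoff − actual payoff = 4.4 credits − 0.0 credits = 4.4 credits.
Deviating from a truthful bid can only lose payoff in a second-price auction — never gain.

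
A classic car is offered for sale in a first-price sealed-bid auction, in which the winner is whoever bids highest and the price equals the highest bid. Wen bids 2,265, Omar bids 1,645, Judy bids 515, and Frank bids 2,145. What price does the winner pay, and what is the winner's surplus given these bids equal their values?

Ordered from highest: Wen 2,265; Frank 2,145; Omar 1,645; Judy 515.
Wen is the highest bidder, so Wen wins.
Under the first-price rule, the price is the highest bid: 2,265.
Surplus = 2,265 − 2,265 = 0.

Price 2,265; surplus 0.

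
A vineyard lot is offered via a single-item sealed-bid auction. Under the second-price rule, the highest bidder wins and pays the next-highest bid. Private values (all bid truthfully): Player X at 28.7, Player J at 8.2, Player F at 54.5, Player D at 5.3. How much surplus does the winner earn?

25.8

Ranking the bids: Player F 54.5; Player X 28.7; Player J 8.2; Player D 5.3.
Player F wins with the top bid and pays the second-highest, 28.7.
Surplus = 54.5 − 28.7 = 25.8.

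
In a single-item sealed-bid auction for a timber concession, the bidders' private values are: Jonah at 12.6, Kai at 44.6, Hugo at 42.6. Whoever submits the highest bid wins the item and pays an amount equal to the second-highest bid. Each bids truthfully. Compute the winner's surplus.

Ranking the bids: Kai 44.6; Hugo 42.6; Jonah 12.6.
Kai wins with the top bid and pays the second-highest, 42.6.
Surplus = 44.6 − 42.6 = 2.0.

2.0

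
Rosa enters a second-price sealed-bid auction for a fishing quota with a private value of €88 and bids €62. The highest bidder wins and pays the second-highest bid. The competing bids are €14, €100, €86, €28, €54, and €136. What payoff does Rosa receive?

Rosa's payoff: €0.

Highest competing bid: €136.
Rosa's bid €62 is not the highest, so Rosa loses, pays nothing, and earns zero payoff.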